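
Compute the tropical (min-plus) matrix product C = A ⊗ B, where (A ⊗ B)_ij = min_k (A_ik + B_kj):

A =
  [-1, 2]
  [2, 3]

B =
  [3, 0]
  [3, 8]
A ⊗ B =
  [2, -1]
  [5, 2]

Apply the min-plus product entry-by-entry:
  C[0][0] = min over k of (A[0][0] + B[0][0] = -1 + 3 = 2, A[0][1] + B[1][0] = 2 + 3 = 5) = 2 (attained at k = 0)
  C[0][1] = min over k of (A[0][0] + B[0][1] = -1 + 0 = -1, A[0][1] + B[1][1] = 2 + 8 = 10) = -1 (attained at k = 0)
  C[1][0] = min over k of (A[1][0] + B[0][0] = 2 + 3 = 5, A[1][1] + B[1][0] = 3 + 3 = 6) = 5 (attained at k = 0)
  C[1][1] = min over k of (A[1][0] + B[0][1] = 2 + 0 = 2, A[1][1] + B[1][1] = 3 + 8 = 11) = 2 (attained at k = 0)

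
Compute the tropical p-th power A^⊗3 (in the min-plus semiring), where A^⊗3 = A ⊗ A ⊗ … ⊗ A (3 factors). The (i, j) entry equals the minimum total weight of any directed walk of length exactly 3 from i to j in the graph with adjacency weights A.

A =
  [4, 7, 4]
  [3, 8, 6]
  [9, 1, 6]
A^⊗3 =
  [8, 9, 11]
  [10, 8, 11]
  [8, 8, 8]

Each entry (A^⊗3)_ij equals the minimum over all length-3 walks i = v_0 → v_1 → … → v_3 = j of Σ_t A[v_t][v_{t+1}]. For example, for (i, j) = (0, 2) we minimise over 9 possible intermediate vertex sequences; the minimum is 11, attained along the walk 0 → 2 → 1 → 2.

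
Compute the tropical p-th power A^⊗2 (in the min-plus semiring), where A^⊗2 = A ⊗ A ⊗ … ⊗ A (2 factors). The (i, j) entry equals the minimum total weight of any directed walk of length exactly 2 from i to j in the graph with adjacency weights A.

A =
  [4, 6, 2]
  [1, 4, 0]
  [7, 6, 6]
A^⊗2 =
  [7, 8, 6]
  [5, 6, 3]
  [7, 10, 6]

Each entry (A^⊗2)_ij equals the minimum over all length-2 walks i = v_0 → v_1 → … → v_2 = j of Σ_t A[v_t][v_{t+1}]. For example, for (i, j) = (0, 2) we minimise over 3 possible intermediate vertex sequences; the minimum is 6, attained along the walk 0 → 0 → 2.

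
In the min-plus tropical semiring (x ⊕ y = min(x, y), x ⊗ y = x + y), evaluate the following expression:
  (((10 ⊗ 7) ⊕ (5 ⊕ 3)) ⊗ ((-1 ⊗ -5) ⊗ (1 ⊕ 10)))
(((10 ⊗ 7) ⊕ (5 ⊕ 3)) ⊗ ((-1 ⊗ -5) ⊗ (1 ⊕ 10))) = -2

Expand innermost to outermost. Recall ⊕ takes the minimum of its arguments and ⊗ takes their sum. Working out the expression (((10 ⊗ 7) ⊕ (5 ⊕ 3)) ⊗ ((-1 ⊗ -5) ⊗ (1 ⊕ 10))) gives -2.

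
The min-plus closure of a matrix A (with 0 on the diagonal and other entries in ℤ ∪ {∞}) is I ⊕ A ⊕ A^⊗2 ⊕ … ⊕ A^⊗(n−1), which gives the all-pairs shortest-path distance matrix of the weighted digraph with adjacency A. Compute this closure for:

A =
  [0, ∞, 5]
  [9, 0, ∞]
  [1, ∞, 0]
Closure =
  [0, ∞, 5]
  [9, 0, 14]
  [1, ∞, 0]

This is the Floyd-Warshall all-pairs shortest-path computation. For each intermediate vertex k = 0, 1, …, 2, update dist[i][j] ← min(dist[i][j], dist[i][k] + dist[k][j]). The final matrix gives, for each (i, j), the minimum total weight of any directed path from i to j (possibly empty when i = j).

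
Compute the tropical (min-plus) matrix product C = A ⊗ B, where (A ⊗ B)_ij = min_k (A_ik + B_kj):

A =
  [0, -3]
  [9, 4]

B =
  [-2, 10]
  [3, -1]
A ⊗ B =
  [-2, -4]
  [7, 3]

Apply the min-plus product entry-by-entry:
  C[0][0] = min over k of (A[0][0] + B[0][0] = 0 + -2 = -2, A[0][1] + B[1][0] = -3 + 3 = 0) = -2 (attained at k = 0)
  C[0][1] = min over k of (A[0][0] + B[0][1] = 0 + 10 = 10, A[0][1] + B[1][1] = -3 + -1 = -4) = -4 (attained at k = 1)
  C[1][0] = min over k of (A[1][0] + B[0][0] = 9 + -2 = 7, A[1][1] + B[1][0] = 4 + 3 = 7) = 7 (attained at k = 0)
  C[1][1] = min over k of (A[1][0] + B[0][1] = 9 + 10 = 19, A[1][1] + B[1][1] = 4 + -1 = 3) = 3 (attained at k = 1)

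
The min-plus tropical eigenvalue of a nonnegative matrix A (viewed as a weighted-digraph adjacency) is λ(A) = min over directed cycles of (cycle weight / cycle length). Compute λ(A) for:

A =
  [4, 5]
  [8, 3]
λ(A) = 3

Enumerate directed cycles and compute their means (weight / length). Sample:
  cycle 0 → 0: weight = 4, length = 1, mean = 4/1 ≈ 4.000
  cycle 1 → 1: weight = 3, length = 1, mean = 3/1 ≈ 3.000
  cycle 0 → 1 → 0: weight = 13, length = 2, mean = 13/2 ≈ 6.500
  cycle 1 → 0 → 1: weight = 13, length = 2, mean = 13/2 ≈ 6.500
Minimum mean = 3.000, attained e.g. along the cycle 1 → 1 with weight 3 and length 1. So λ(A) = 3/1 = 3.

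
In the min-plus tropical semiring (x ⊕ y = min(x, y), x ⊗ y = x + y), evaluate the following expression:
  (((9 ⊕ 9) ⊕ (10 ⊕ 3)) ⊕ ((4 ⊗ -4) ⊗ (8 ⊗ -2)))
(((9 ⊕ 9) ⊕ (10 ⊕ 3)) ⊕ ((4 ⊗ -4) ⊗ (8 ⊗ -2))) = 3

Expand innermost to outermost. Recall ⊕ takes the minimum of its arguments and ⊗ takes their sum. Working out the expression (((9 ⊕ 9) ⊕ (10 ⊕ 3)) ⊕ ((4 ⊗ -4) ⊗ (8 ⊗ -2))) gives 3.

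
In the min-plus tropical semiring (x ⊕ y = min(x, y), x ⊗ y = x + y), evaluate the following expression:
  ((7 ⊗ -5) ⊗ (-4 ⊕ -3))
((7 ⊗ -5) ⊗ (-4 ⊕ -3)) = -2

Expand innermost to outermost. Recall ⊕ takes the minimum of its arguments and ⊗ takes their sum. Working out the expression ((7 ⊗ -5) ⊗ (-4 ⊕ -3)) gives -2.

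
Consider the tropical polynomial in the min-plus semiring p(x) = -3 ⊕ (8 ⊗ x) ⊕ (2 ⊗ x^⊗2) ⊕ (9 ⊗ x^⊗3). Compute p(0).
p(0) = -3

A tropical monomial a ⊗ x^⊗i evaluates to a + i · x. Evaluating each term at x = 0:
  Term 0 contributes -3 + 0 · 0 = -3
  Term 1 contributes 8 + 1 · 0 = 8
  Term 2 contributes 2 + 2 · 0 = 2
  Term 3 contributes 9 + 3 · 0 = 9
p(0) = ⊕ of these = min[-3, 8, 2, 9] = -3.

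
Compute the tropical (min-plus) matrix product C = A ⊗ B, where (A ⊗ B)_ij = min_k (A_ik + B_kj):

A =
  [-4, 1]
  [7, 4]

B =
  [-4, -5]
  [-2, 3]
A ⊗ B =
  [-8, -9]
  [2, 2]

Apply the min-plus product entry-by-entry:
  C[0][0] = min over k of (A[0][0] + B[0][0] = -4 + -4 = -8, A[0][1] + B[1][0] = 1 + -2 = -1) = -8 (attained at k = 0)
  C[0][1] = min over k of (A[0][0] + B[0][1] = -4 + -5 = -9, A[0][1] + B[1][1] = 1 + 3 = 4) = -9 (attained at k = 0)
  C[1][0] = min over k of (A[1][0] + B[0][0] = 7 + -4 = 3, A[1][1] + B[1][0] = 4 + -2 = 2) = 2 (attained at k = 1)
  C[1][1] = min over k of (A[1][0] + B[0][1] = 7 + -5 = 2, A[1][1] + B[1][1] = 4 + 3 = 7) = 2 (attained at k = 0)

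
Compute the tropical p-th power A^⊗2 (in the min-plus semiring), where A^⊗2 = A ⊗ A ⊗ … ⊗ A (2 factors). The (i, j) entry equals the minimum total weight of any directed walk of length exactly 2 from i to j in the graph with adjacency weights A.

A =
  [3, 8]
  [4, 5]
A^⊗2 =
  [6, 11]
  [7, 10]

Each entry (A^⊗2)_ij equals the minimum over all length-2 walks i = v_0 → v_1 → … → v_2 = j of Σ_t A[v_t][v_{t+1}]. For example, for (i, j) = (0, 1) we minimise over 2 possible intermediate vertex sequences; the minimum is 11, attained along the walk 0 → 0 → 1.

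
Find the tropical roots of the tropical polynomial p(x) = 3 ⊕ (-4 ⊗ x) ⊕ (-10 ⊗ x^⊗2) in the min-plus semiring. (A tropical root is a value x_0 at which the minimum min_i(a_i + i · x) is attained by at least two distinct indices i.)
Roots: {6, 7}

Each tropical root is a break point of the lower envelope of the lines y = a_i + i · x (there are 3 lines, with slopes 0, 1, ..., 2). Only the lines that attain the minimum somewhere contribute to roots; other lines are dominated. Here the surviving (envelope) indices are i = 2, i = 1, i = 0.
Intersections between consecutive envelope lines give the roots: for adjacent envelope indices i < j the intersection is x = (a_i − a_j) / (j − i). Reading off the sorted break points: {6, 7}.
Verification: at each break x_0, at least two indices attain the minimum of min_i(a_i + i · x_0).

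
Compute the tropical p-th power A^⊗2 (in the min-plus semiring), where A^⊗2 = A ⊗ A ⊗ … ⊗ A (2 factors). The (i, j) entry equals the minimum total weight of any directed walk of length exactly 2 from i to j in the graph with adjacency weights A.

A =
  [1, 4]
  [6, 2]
A^⊗2 =
  [2, 5]
  [7, 4]

Each entry (A^⊗2)_ij equals the minimum over all length-2 walks i = v_0 → v_1 → … → v_2 = j of Σ_t A[v_t][v_{t+1}]. For example, for (i, j) = (0, 1) we minimise over 2 possible intermediate vertex sequences; the minimum is 5, attained along the walk 0 → 0 → 1.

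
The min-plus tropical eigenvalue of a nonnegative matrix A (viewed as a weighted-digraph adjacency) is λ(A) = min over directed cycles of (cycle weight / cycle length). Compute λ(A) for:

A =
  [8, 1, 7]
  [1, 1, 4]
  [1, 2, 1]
λ(A) = 1

Enumerate directed cycles and compute their means (weight / length). Sample:
  cycle 0 → 0: weight = 8, length = 1, mean = 8/1 ≈ 8.000
  cycle 1 → 1: weight = 1, length = 1, mean = 1/1 ≈ 1.000
  cycle 2 → 2: weight = 1, length = 1, mean = 1/1 ≈ 1.000
  cycle 0 → 1 → 0: weight = 2, length = 2, mean = 2/2 ≈ 1.000
  cycle 0 → 2 → 0: weight = 8, length = 2, mean = 8/2 ≈ 4.000
  cycle 1 → 0 → 1: weight = 2, length = 2, mean = 2/2 ≈ 1.000
Minimum mean = 1.000, attained e.g. along the cycle 1 → 1 with weight 1 and length 1. So λ(A) = 1/1 = 1.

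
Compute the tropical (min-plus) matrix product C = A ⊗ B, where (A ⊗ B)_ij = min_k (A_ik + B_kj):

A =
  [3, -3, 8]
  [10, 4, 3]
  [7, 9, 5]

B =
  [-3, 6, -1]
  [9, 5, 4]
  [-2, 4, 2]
A ⊗ B =
  [0, 2, 1]
  [1, 7, 5]
  [3, 9, 6]

Apply the min-plus product entry-by-entry:
  C[0][0] = min over k of (A[0][0] + B[0][0] = 3 + -3 = 0, A[0][1] + B[1][0] = -3 + 9 = 6, A[0][2] + B[2][0] = 8 + -2 = 6) = 0 (attained at k = 0)
  C[0][1] = min over k of (A[0][0] + B[0][1] = 3 + 6 = 9, A[0][1] + B[1][1] = -3 + 5 = 2, A[0][2] + B[2][1] = 8 + 4 = 12) = 2 (attained at k = 1)
  C[0][2] = min over k of (A[0][0] + B[0][2] = 3 + -1 = 2, A[0][1] + B[1][2] = -3 + 4 = 1, A[0][2] + B[2][2] = 8 + 2 = 10) = 1 (attained at k = 1)
  C[1][0] = min over k of (A[1][0] + B[0][0] = 10 + -3 = 7, A[1][1] + B[1][0] = 4 + 9 = 13, A[1][2] + B[2][0] = 3 + -2 = 1) = 1 (attained at k = 2)
  C[1][1] = min over k of (A[1][0] + B[0][1] = 10 + 6 = 16, A[1][1] + B[1][1] = 4 + 5 = 9, A[1][2] + B[2][1] = 3 + 4 = 7) = 7 (attained at k = 2)
  C[1][2] = min over k of (A[1][0] + B[0][2] = 10 + -1 = 9, A[1][1] + B[1][2] = 4 + 4 = 8, A[1][2] + B[2][2] = 3 + 2 = 5) = 5 (attained at k = 2)
  C[2][0] = min over k of (A[2][0] + B[0][0] = 7 + -3 = 4, A[2][1] + B[1][0] = 9 + 9 = 18, A[2][2] + B[2][0] = 5 + -2 = 3) = 3 (attained at k = 2)
  C[2][1] = min over k of (A[2][0] + B[0][1] = 7 + 6 = 13, A[2][1] + B[1][1] = 9 + 5 = 14, A[2][2] + B[2][1] = 5 + 4 = 9) = 9 (attained at k = 2)
  C[2][2] = min over k of (A[2][0] + B[0][2] = 7 + -1 = 6, A[2][1] + B[1][2] = 9 + 4 = 13, A[2][2] + B[2][2] = 5 + 2 = 7) = 6 (attained at k = 0)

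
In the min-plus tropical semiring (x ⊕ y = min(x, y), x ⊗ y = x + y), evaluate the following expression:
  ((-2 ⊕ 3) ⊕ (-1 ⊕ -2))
((-2 ⊕ 3) ⊕ (-1 ⊕ -2)) = -2

Expand innermost to outermost. Recall ⊕ takes the minimum of its arguments and ⊗ takes their sum. Working out the expression ((-2 ⊕ 3) ⊕ (-1 ⊕ -2)) gives -2.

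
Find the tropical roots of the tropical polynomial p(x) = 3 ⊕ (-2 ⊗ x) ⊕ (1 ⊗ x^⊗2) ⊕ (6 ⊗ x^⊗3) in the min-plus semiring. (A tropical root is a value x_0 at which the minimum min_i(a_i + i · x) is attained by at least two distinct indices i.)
Roots: {-5, -3, 5}

Each tropical root is a break point of the lower envelope of the lines y = a_i + i · x (there are 4 lines, with slopes 0, 1, ..., 3). Only the lines that attain the minimum somewhere contribute to roots; other lines are dominated. Here the surviving (envelope) indices are i = 3, i = 2, i = 1, i = 0.
Intersections between consecutive envelope lines give the roots: for adjacent envelope indices i < j the intersection is x = (a_i − a_j) / (j − i). Reading off the sorted break points: {-5, -3, 5}.
Verification: at each break x_0, at least two indices attain the minimum of min_i(a_i + i · x_0).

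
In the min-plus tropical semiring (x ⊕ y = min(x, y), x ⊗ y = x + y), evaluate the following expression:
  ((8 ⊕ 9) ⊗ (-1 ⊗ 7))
((8 ⊕ 9) ⊗ (-1 ⊗ 7)) = 14

Expand innermost to outermost. Recall ⊕ takes the minimum of its arguments and ⊗ takes their sum. Working out the expression ((8 ⊕ 9) ⊗ (-1 ⊗ 7)) gives 14.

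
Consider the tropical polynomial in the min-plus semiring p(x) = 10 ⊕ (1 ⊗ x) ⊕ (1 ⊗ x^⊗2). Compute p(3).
p(3) = 4

A tropical monomial a ⊗ x^⊗i evaluates to a + i · x. Evaluating each term at x = 3:
  Term 0 contributes 10 + 0 · 3 = 10
  Term 1 contributes 1 + 1 · 3 = 4
  Term 2 contributes 1 + 2 · 3 = 7
p(3) = ⊕ of these = min[10, 4, 7] = 4.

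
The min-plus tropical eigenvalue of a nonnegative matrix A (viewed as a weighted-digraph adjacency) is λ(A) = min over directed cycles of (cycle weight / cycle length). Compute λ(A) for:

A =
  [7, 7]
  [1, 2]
λ(A) = 2

Enumerate directed cycles and compute their means (weight / length). Sample:
  cycle 0 → 0: weight = 7, length = 1, mean = 7/1 ≈ 7.000
  cycle 1 → 1: weight = 2, length = 1, mean = 2/1 ≈ 2.000
  cycle 0 → 1 → 0: weight = 8, length = 2, mean = 8/2 ≈ 4.000
  cycle 1 → 0 → 1: weight = 8, length = 2, mean = 8/2 ≈ 4.000
Minimum mean = 2.000, attained e.g. along the cycle 1 → 1 with weight 2 and length 1. So λ(A) = 2/1 = 2.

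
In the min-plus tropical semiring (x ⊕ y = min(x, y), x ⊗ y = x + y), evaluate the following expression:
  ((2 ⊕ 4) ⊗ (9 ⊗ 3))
((2 ⊕ 4) ⊗ (9 ⊗ 3)) = 14

Expand innermost to outermost. Recall ⊕ takes the minimum of its arguments and ⊗ takes their sum. Working out the expression ((2 ⊕ 4) ⊗ (9 ⊗ 3)) gives 14.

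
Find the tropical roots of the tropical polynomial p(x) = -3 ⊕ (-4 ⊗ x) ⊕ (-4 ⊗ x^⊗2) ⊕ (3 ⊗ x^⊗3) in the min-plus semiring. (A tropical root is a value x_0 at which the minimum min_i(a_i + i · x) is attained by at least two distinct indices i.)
Roots: {-7, 0, 1}

Each tropical root is a break point of the lower envelope of the lines y = a_i + i · x (there are 4 lines, with slopes 0, 1, ..., 3). Only the lines that attain the minimum somewhere contribute to roots; other lines are dominated. Here the surviving (envelope) indices are i = 3, i = 2, i = 1, i = 0.
Intersections between consecutive envelope lines give the roots: for adjacent envelope indices i < j the intersection is x = (a_i − a_j) / (j − i). Reading off the sorted break points: {-7, 0, 1}.
Verification: at each break x_0, at least two indices attain the minimum of min_i(a_i + i · x_0).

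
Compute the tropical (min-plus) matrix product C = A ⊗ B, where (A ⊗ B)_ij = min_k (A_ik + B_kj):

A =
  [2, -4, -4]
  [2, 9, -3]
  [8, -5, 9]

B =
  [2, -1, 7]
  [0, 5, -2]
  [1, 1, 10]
A ⊗ B =
  [-4, -3, -6]
  [-2, -2, 7]
  [-5, 0, -7]

Apply the min-plus product entry-by-entry:
  C[0][0] = min over k of (A[0][0] + B[0][0] = 2 + 2 = 4, A[0][1] + B[1][0] = -4 + 0 = -4, A[0][2] + B[2][0] = -4 + 1 = -3) = -4 (attained at k = 1)
  C[0][1] = min over k of (A[0][0] + B[0][1] = 2 + -1 = 1, A[0][1] + B[1][1] = -4 + 5 = 1, A[0][2] + B[2][1] = -4 + 1 = -3) = -3 (attained at k = 2)
  C[0][2] = min over k of (A[0][0] + B[0][2] = 2 + 7 = 9, A[0][1] + B[1][2] = -4 + -2 = -6, A[0][2] + B[2][2] = -4 + 10 = 6) = -6 (attained at k = 1)
  C[1][0] = min over k of (A[1][0] + B[0][0] = 2 + 2 = 4, A[1][1] + B[1][0] = 9 + 0 = 9, A[1][2] + B[2][0] = -3 + 1 = -2) = -2 (attained at k = 2)
  C[1][1] = min over k of (A[1][0] + B[0][1] = 2 + -1 = 1, A[1][1] + B[1][1] = 9 + 5 = 14, A[1][2] + B[2][1] = -3 + 1 = -2) = -2 (attained at k = 2)
  C[1][2] = min over k of (A[1][0] + B[0][2] = 2 + 7 = 9, A[1][1] + B[1][2] = 9 + -2 = 7, A[1][2] + B[2][2] = -3 + 10 = 7) = 7 (attained at k = 1)
  C[2][0] = min over k of (A[2][0] + B[0][0] = 8 + 2 = 10, A[2][1] + B[1][0] = -5 + 0 = -5, A[2][2] + B[2][0] = 9 + 1 = 10) = -5 (attained at k = 1)
  C[2][1] = min over k of (A[2][0] + B[0][1] = 8 + -1 = 7, A[2][1] + B[1][1] = -5 + 5 = 0, A[2][2] + B[2][1] = 9 + 1 = 10) = 0 (attained at k = 1)
  C[2][2] = min over k of (A[2][0] + B[0][2] = 8 + 7 = 15, A[2][1] + B[1][2] = -5 + -2 = -7, A[2][2] + B[2][2] = 9 + 10 = 19) = -7 (attained at k = 1)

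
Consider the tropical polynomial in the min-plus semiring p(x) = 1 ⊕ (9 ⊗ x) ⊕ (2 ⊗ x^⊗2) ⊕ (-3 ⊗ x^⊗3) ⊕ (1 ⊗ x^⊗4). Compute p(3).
p(3) = 1

A tropical monomial a ⊗ x^⊗i evaluates to a + i · x. Evaluating each term at x = 3:
  Term 0 contributes 1 + 0 · 3 = 1
  Term 1 contributes 9 + 1 · 3 = 12
  Term 2 contributes 2 + 2 · 3 = 8
  Term 3 contributes -3 + 3 · 3 = 6
  Term 4 contributes 1 + 4 · 3 = 13
p(3) = ⊕ of these = min[1, 12, 8, 6, 13] = 1.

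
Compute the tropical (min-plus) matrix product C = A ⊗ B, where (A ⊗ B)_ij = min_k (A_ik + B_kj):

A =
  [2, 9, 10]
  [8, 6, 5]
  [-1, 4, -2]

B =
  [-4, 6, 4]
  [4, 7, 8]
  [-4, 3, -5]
A ⊗ B =
  [-2, 8, 5]
  [1, 8, 0]
  [-6, 1, -7]

Apply the min-plus product entry-by-entry:
  C[0][0] = min over k of (A[0][0] + B[0][0] = 2 + -4 = -2, A[0][1] + B[1][0] = 9 + 4 = 13, A[0][2] + B[2][0] = 10 + -4 = 6) = -2 (attained at k = 0)
  C[0][1] = min over k of (A[0][0] + B[0][1] = 2 + 6 = 8, A[0][1] + B[1][1] = 9 + 7 = 16, A[0][2] + B[2][1] = 10 + 3 = 13) = 8 (attained at k = 0)
  C[0][2] = min over k of (A[0][0] + B[0][2] = 2 + 4 = 6, A[0][1] + B[1][2] = 9 + 8 = 17, A[0][2] + B[2][2] = 10 + -5 = 5) = 5 (attained at k = 2)
  C[1][0] = min over k of (A[1][0] + B[0][0] = 8 + -4 = 4, A[1][1] + B[1][0] = 6 + 4 = 10, A[1][2] + B[2][0] = 5 + -4 = 1) = 1 (attained at k = 2)
  C[1][1] = min over k of (A[1][0] + B[0][1] = 8 + 6 = 14, A[1][1] + B[1][1] = 6 + 7 = 13, A[1][2] + B[2][1] = 5 + 3 = 8) = 8 (attained at k = 2)
  C[1][2] = min over k of (A[1][0] + B[0][2] = 8 + 4 = 12, A[1][1] + B[1][2] = 6 + 8 = 14, A[1][2] + B[2][2] = 5 + -5 = 0) = 0 (attained at k = 2)
  C[2][0] = min over k of (A[2][0] + B[0][0] = -1 + -4 = -5, A[2][1] + B[1][0] = 4 + 4 = 8, A[2][2] + B[2][0] = -2 + -4 = -6) = -6 (attained at k = 2)
  C[2][1] = min over k of (A[2][0] + B[0][1] = -1 + 6 = 5, A[2][1] + B[1][1] = 4 + 7 = 11, A[2][2] + B[2][1] = -2 + 3 = 1) = 1 (attained at k = 2)
  C[2][2] = min over k of (A[2][0] + B[0][2] = -1 + 4 = 3, A[2][1] + B[1][2] = 4 + 8 = 12, A[2][2] + B[2][2] = -2 + -5 = -7) = -7 (attained at k = 2)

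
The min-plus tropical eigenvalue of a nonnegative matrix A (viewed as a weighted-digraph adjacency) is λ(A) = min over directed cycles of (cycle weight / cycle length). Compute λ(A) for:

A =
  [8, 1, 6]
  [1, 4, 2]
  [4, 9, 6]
λ(A) = 1

Enumerate directed cycles and compute their means (weight / length). Sample:
  cycle 0 → 0: weight = 8, length = 1, mean = 8/1 ≈ 8.000
  cycle 1 → 1: weight = 4, length = 1, mean = 4/1 ≈ 4.000
  cycle 2 → 2: weight = 6, length = 1, mean = 6/1 ≈ 6.000
  cycle 0 → 1 → 0: weight = 2, length = 2, mean = 2/2 ≈ 1.000
  cycle 0 → 2 → 0: weight = 10, length = 2, mean = 10/2 ≈ 5.000
  cycle 1 → 0 → 1: weight = 2, length = 2, mean = 2/2 ≈ 1.000
Minimum mean = 1.000, attained e.g. along the cycle 0 → 1 → 0 with weight 2 and length 2. So λ(A) = 2/2 = 1.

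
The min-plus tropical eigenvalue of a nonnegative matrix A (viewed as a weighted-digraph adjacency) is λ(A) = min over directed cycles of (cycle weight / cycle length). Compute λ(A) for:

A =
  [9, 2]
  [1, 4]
λ(A) = 3/2

Enumerate directed cycles and compute their means (weight / length). Sample:
  cycle 0 → 0: weight = 9, length = 1, mean = 9/1 ≈ 9.000
  cycle 1 → 1: weight = 4, length = 1, mean = 4/1 ≈ 4.000
  cycle 0 → 1 → 0: weight = 3, length = 2, mean = 3/2 ≈ 1.500
  cycle 1 → 0 → 1: weight = 3, length = 2, mean = 3/2 ≈ 1.500
Minimum mean = 1.500, attained e.g. along the cycle 0 → 1 → 0 with weight 3 and length 2. So λ(A) = 3/2 = 3/2.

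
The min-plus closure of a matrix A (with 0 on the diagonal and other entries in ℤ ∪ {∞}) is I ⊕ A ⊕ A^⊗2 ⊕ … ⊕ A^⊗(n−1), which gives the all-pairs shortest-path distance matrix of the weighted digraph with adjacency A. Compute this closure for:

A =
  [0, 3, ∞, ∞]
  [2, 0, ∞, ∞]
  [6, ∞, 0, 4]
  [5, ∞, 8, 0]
Closure =
  [0, 3, ∞, ∞]
  [2, 0, ∞, ∞]
  [6, 9, 0, 4]
  [5, 8, 8, 0]

This is the Floyd-Warshall all-pairs shortest-path computation. For each intermediate vertex k = 0, 1, …, 3, update dist[i][j] ← min(dist[i][j], dist[i][k] + dist[k][j]). The final matrix gives, for each (i, j), the minimum total weight of any directed path from i to j (possibly empty when i = j).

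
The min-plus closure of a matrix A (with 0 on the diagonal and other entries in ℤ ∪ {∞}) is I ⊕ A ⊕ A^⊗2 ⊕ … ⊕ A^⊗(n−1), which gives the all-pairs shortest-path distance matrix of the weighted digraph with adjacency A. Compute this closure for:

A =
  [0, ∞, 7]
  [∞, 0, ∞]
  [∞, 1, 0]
Closure =
  [0, 8, 7]
  [∞, 0, ∞]
  [∞, 1, 0]

This is the Floyd-Warshall all-pairs shortest-path computation. For each intermediate vertex k = 0, 1, …, 2, update dist[i][j] ← min(dist[i][j], dist[i][k] + dist[k][j]). The final matrix gives, for each (i, j), the minimum total weight of any directed path from i to j (possibly empty when i = j).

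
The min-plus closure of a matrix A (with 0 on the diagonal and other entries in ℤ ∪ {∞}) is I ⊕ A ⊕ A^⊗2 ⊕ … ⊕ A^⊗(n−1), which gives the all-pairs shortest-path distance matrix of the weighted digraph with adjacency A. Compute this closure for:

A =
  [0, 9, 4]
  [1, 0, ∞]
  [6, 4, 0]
Closure =
  [0, 8, 4]
  [1, 0, 5]
  [5, 4, 0]

This is the Floyd-Warshall all-pairs shortest-path computation. For each intermediate vertex k = 0, 1, …, 2, update dist[i][j] ← min(dist[i][j], dist[i][k] + dist[k][j]). The final matrix gives, for each (i, j), the minimum total weight of any directed path from i to j (possibly empty when i = j).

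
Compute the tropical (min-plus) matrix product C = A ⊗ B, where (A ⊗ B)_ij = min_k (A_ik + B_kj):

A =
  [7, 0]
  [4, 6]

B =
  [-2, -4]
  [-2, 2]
A ⊗ B =
  [-2, 2]
  [2, 0]

Apply the min-plus product entry-by-entry:
  C[0][0] = min over k of (A[0][0] + B[0][0] = 7 + -2 = 5, A[0][1] + B[1][0] = 0 + -2 = -2) = -2 (attained at k = 1)
  C[0][1] = min over k of (A[0][0] + B[0][1] = 7 + -4 = 3, A[0][1] + B[1][1] = 0 + 2 = 2) = 2 (attained at k = 1)
  C[1][0] = min over k of (A[1][0] + B[0][0] = 4 + -2 = 2, A[1][1] + B[1][0] = 6 + -2 = 4) = 2 (attained at k = 0)
  C[1][1] = min over k of (A[1][0] + B[0][1] = 4 + -4 = 0, A[1][1] + B[1][1] = 6 + 2 = 8) = 0 (attained at k = 0)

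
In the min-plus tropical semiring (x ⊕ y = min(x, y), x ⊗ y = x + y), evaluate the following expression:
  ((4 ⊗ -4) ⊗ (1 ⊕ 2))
((4 ⊗ -4) ⊗ (1 ⊕ 2)) = 1

Expand innermost to outermost. Recall ⊕ takes the minimum of its arguments and ⊗ takes their sum. Working out the expression ((4 ⊗ -4) ⊗ (1 ⊕ 2)) gives 1.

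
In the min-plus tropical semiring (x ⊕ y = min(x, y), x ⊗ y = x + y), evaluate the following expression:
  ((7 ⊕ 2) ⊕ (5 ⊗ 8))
((7 ⊕ 2) ⊕ (5 ⊗ 8)) = 2

Expand innermost to outermost. Recall ⊕ takes the minimum of its arguments and ⊗ takes their sum. Working out the expression ((7 ⊕ 2) ⊕ (5 ⊗ 8)) gives 2.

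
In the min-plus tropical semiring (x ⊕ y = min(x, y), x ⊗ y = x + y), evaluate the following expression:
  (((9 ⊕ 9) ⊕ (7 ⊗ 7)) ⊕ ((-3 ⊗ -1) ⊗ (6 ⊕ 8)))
(((9 ⊕ 9) ⊕ (7 ⊗ 7)) ⊕ ((-3 ⊗ -1) ⊗ (6 ⊕ 8))) = 2

Expand innermost to outermost. Recall ⊕ takes the minimum of its arguments and ⊗ takes their sum. Working out the expression (((9 ⊕ 9) ⊕ (7 ⊗ 7)) ⊕ ((-3 ⊗ -1) ⊗ (6 ⊕ 8))) gives 2.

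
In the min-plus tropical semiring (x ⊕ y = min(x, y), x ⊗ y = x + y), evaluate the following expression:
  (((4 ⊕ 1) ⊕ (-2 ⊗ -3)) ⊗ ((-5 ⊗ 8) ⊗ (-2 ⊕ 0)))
(((4 ⊕ 1) ⊕ (-2 ⊗ -3)) ⊗ ((-5 ⊗ 8) ⊗ (-2 ⊕ 0))) = -4

Expand innermost to outermost. Recall ⊕ takes the minimum of its arguments and ⊗ takes their sum. Working out the expression (((4 ⊕ 1) ⊕ (-2 ⊗ -3)) ⊗ ((-5 ⊗ 8) ⊗ (-2 ⊕ 0))) gives -4.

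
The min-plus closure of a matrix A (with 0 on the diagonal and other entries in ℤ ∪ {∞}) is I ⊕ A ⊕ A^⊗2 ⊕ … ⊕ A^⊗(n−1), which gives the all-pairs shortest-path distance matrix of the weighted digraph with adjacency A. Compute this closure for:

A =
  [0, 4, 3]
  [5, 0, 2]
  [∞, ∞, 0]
Closure =
  [0, 4, 3]
  [5, 0, 2]
  [∞, ∞, 0]

This is the Floyd-Warshall all-pairs shortest-path computation. For each intermediate vertex k = 0, 1, …, 2, update dist[i][j] ← min(dist[i][j], dist[i][k] + dist[k][j]). The final matrix gives, for each (i, j), the minimum total weight of any directed path from i to j (possibly empty when i = j).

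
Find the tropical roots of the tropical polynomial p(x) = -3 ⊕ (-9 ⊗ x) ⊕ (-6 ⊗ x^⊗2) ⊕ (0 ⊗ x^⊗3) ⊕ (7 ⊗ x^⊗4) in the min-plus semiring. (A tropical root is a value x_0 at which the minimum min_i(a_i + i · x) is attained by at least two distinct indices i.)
Roots: {-7, -6, -3, 6}

Each tropical root is a break point of the lower envelope of the lines y = a_i + i · x (there are 5 lines, with slopes 0, 1, ..., 4). Only the lines that attain the minimum somewhere contribute to roots; other lines are dominated. Here the surviving (envelope) indices are i = 4, i = 3, i = 2, i = 1, i = 0.
Intersections between consecutive envelope lines give the roots: for adjacent envelope indices i < j the intersection is x = (a_i − a_j) / (j − i). Reading off the sorted break points: {-7, -6, -3, 6}.
Verification: at each break x_0, at least two indices attain the minimum of min_i(a_i + i · x_0).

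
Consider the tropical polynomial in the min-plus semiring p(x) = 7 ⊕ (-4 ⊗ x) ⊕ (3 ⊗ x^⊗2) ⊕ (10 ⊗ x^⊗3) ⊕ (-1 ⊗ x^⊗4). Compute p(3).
p(3) = -1

A tropical monomial a ⊗ x^⊗i evaluates to a + i · x. Evaluating each term at x = 3:
  Term 0 contributes 7 + 0 · 3 = 7
  Term 1 contributes -4 + 1 · 3 = -1
  Term 2 contributes 3 + 2 · 3 = 9
  Term 3 contributes 10 + 3 · 3 = 19
  Term 4 contributes -1 + 4 · 3 = 11
p(3) = ⊕ of these = min[7, -1, 9, 19, 11] = -1.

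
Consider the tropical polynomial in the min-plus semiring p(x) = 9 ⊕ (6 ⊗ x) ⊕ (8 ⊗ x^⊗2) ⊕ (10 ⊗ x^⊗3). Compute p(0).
p(0) = 6

A tropical monomial a ⊗ x^⊗i evaluates to a + i · x. Evaluating each term at x = 0:
  Term 0 contributes 9 + 0 · 0 = 9
  Term 1 contributes 6 + 1 · 0 = 6
  Term 2 contributes 8 + 2 · 0 = 8
  Term 3 contributes 10 + 3 · 0 = 10
p(0) = ⊕ of these = min[9, 6, 8, 10] = 6.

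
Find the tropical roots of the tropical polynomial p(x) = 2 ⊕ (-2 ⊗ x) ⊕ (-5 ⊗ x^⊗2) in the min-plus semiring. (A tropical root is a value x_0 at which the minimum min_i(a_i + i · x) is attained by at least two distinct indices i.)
Roots: {3, 4}

Each tropical root is a break point of the lower envelope of the lines y = a_i + i · x (there are 3 lines, with slopes 0, 1, ..., 2). Only the lines that attain the minimum somewhere contribute to roots; other lines are dominated. Here the surviving (envelope) indices are i = 2, i = 1, i = 0.
Intersections between consecutive envelope lines give the roots: for adjacent envelope indices i < j the intersection is x = (a_i − a_j) / (j − i). Reading off the sorted break points: {3, 4}.
Verification: at each break x_0, at least two indices attain the minimum of min_i(a_i + i · x_0).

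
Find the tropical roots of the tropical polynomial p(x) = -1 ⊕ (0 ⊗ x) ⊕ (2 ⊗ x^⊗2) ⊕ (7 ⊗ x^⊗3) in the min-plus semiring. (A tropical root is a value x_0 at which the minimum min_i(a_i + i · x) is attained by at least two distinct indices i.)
Roots: {-5, -2, -1}

Each tropical root is a break point of the lower envelope of the lines y = a_i + i · x (there are 4 lines, with slopes 0, 1, ..., 3). Only the lines that attain the minimum somewhere contribute to roots; other lines are dominated. Here the surviving (envelope) indices are i = 3, i = 2, i = 1, i = 0.
Intersections between consecutive envelope lines give the roots: for adjacent envelope indices i < j the intersection is x = (a_i − a_j) / (j − i). Reading off the sorted break points: {-5, -2, -1}.
Verification: at each break x_0, at least two indices attain the minimum of min_i(a_i + i · x_0).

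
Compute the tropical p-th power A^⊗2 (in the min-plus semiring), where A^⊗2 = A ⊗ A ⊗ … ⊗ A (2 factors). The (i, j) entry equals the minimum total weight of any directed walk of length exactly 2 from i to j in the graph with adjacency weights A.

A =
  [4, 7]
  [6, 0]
A^⊗2 =
  [8, 7]
  [6, 0]

Each entry (A^⊗2)_ij equals the minimum over all length-2 walks i = v_0 → v_1 → … → v_2 = j of Σ_t A[v_t][v_{t+1}]. For example, for (i, j) = (0, 1) we minimise over 2 possible intermediate vertex sequences; the minimum is 7, attained along the walk 0 → 1 → 1.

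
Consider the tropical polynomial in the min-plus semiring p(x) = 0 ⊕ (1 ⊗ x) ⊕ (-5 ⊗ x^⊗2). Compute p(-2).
p(-2) = -9

A tropical monomial a ⊗ x^⊗i evaluates to a + i · x. Evaluating each term at x = -2:
  Term 0 contributes 0 + 0 · -2 = 0
  Term 1 contributes 1 + 1 · -2 = -1
  Term 2 contributes -5 + 2 · -2 = -9
p(-2) = ⊕ of these = min[0, -1, -9] = -9.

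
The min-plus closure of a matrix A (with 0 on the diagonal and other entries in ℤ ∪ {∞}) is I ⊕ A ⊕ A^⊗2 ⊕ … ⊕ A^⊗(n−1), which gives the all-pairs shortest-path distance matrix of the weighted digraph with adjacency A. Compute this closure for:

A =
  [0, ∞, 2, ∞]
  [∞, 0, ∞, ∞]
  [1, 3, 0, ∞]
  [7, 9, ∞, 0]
Closure =
  [0, 5, 2, ∞]
  [∞, 0, ∞, ∞]
  [1, 3, 0, ∞]
  [7, 9, 9, 0]

This is the Floyd-Warshall all-pairs shortest-path computation. For each intermediate vertex k = 0, 1, …, 3, update dist[i][j] ← min(dist[i][j], dist[i][k] + dist[k][j]). The final matrix gives, for each (i, j), the minimum total weight of any directed path from i to j (possibly empty when i = j).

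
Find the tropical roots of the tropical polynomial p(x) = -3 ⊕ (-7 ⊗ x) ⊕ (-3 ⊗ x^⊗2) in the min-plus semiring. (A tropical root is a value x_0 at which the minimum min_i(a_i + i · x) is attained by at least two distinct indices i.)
Roots: {-4, 4}

Each tropical root is a break point of the lower envelope of the lines y = a_i + i · x (there are 3 lines, with slopes 0, 1, ..., 2). Only the lines that attain the minimum somewhere contribute to roots; other lines are dominated. Here the surviving (envelope) indices are i = 2, i = 1, i = 0.
Intersections between consecutive envelope lines give the roots: for adjacent envelope indices i < j the intersection is x = (a_i − a_j) / (j − i). Reading off the sorted break points: {-4, 4}.
Verification: at each break x_0, at least two indices attain the minimum of min_i(a_i + i · x_0).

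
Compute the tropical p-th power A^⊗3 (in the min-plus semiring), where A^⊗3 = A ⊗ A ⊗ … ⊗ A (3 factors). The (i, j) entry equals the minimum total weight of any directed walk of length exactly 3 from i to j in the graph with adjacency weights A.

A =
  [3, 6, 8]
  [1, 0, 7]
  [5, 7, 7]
A^⊗3 =
  [7, 6, 13]
  [1, 0, 7]
  [8, 7, 14]

Each entry (A^⊗3)_ij equals the minimum over all length-3 walks i = v_0 → v_1 → … → v_3 = j of Σ_t A[v_t][v_{t+1}]. For example, for (i, j) = (0, 2) we minimise over 9 possible intermediate vertex sequences; the minimum is 13, attained along the walk 0 → 1 → 1 → 2.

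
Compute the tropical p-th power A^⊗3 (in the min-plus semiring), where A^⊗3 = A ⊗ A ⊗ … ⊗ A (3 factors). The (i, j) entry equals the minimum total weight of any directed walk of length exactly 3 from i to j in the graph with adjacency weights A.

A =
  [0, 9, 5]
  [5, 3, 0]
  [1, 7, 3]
A^⊗3 =
  [0, 9, 5]
  [1, 9, 6]
  [1, 10, 6]

Each entry (A^⊗3)_ij equals the minimum over all length-3 walks i = v_0 → v_1 → … → v_3 = j of Σ_t A[v_t][v_{t+1}]. For example, for (i, j) = (0, 2) we minimise over 9 possible intermediate vertex sequences; the minimum is 5, attained along the walk 0 → 0 → 0 → 2.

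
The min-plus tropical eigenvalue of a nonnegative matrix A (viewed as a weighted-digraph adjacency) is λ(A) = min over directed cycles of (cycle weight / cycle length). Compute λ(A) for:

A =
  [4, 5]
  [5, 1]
λ(A) = 1

Enumerate directed cycles and compute their means (weight / length). Sample:
  cycle 0 → 0: weight = 4, length = 1, mean = 4/1 ≈ 4.000
  cycle 1 → 1: weight = 1, length = 1, mean = 1/1 ≈ 1.000
  cycle 0 → 1 → 0: weight = 10, length = 2, mean = 10/2 ≈ 5.000
  cycle 1 → 0 → 1: weight = 10, length = 2, mean = 10/2 ≈ 5.000
Minimum mean = 1.000, attained e.g. along the cycle 1 → 1 with weight 1 and length 1. So λ(A) = 1/1 = 1.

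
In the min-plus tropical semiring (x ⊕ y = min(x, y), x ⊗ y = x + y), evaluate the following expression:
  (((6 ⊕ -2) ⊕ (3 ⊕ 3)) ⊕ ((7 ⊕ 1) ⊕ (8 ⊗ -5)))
(((6 ⊕ -2) ⊕ (3 ⊕ 3)) ⊕ ((7 ⊕ 1) ⊕ (8 ⊗ -5))) = -2

Expand innermost to outermost. Recall ⊕ takes the minimum of its arguments and ⊗ takes their sum. Working out the expression (((6 ⊕ -2) ⊕ (3 ⊕ 3)) ⊕ ((7 ⊕ 1) ⊕ (8 ⊗ -5))) gives -2.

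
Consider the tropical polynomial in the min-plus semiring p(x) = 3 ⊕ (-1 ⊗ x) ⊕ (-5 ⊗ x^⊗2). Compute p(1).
p(1) = -3

A tropical monomial a ⊗ x^⊗i evaluates to a + i · x. Evaluating each term at x = 1:
  Term 0 contributes 3 + 0 · 1 = 3
  Term 1 contributes -1 + 1 · 1 = 0
  Term 2 contributes -5 + 2 · 1 = -3
p(1) = ⊕ of these = min[3, 0, -3] = -3.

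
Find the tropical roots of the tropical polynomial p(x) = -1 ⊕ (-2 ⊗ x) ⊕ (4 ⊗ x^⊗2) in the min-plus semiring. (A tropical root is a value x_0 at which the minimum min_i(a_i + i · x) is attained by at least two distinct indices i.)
Roots: {-6, 1}

Each tropical root is a break point of the lower envelope of the lines y = a_i + i · x (there are 3 lines, with slopes 0, 1, ..., 2). Only the lines that attain the minimum somewhere contribute to roots; other lines are dominated. Here the surviving (envelope) indices are i = 2, i = 1, i = 0.
Intersections between consecutive envelope lines give the roots: for adjacent envelope indices i < j the intersection is x = (a_i − a_j) / (j − i). Reading off the sorted break points: {-6, 1}.
Verification: at each break x_0, at least two indices attain the minimum of min_i(a_i + i · x_0).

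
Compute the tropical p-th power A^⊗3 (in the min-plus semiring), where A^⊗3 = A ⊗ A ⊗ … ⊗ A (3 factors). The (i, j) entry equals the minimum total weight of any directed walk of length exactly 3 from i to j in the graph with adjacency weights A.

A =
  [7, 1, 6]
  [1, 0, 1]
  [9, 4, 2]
A^⊗3 =
  [2, 1, 2]
  [1, 0, 1]
  [5, 4, 5]

Each entry (A^⊗3)_ij equals the minimum over all length-3 walks i = v_0 → v_1 → … → v_3 = j of Σ_t A[v_t][v_{t+1}]. For example, for (i, j) = (0, 2) we minimise over 9 possible intermediate vertex sequences; the minimum is 2, attained along the walk 0 → 1 → 1 → 2.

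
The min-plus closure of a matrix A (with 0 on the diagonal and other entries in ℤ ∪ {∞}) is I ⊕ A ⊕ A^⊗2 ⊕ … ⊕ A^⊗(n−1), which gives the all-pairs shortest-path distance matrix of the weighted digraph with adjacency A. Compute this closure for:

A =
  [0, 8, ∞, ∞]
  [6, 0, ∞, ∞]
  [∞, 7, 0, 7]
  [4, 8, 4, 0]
Closure =
  [0, 8, ∞, ∞]
  [6, 0, ∞, ∞]
  [11, 7, 0, 7]
  [4, 8, 4, 0]

This is the Floyd-Warshall all-pairs shortest-path computation. For each intermediate vertex k = 0, 1, …, 3, update dist[i][j] ← min(dist[i][j], dist[i][k] + dist[k][j]). The final matrix gives, for each (i, j), the minimum total weight of any directed path from i to j (possibly empty when i = j).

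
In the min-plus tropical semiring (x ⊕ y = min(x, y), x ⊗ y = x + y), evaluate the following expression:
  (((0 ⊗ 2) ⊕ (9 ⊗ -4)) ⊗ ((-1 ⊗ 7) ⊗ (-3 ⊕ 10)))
(((0 ⊗ 2) ⊕ (9 ⊗ -4)) ⊗ ((-1 ⊗ 7) ⊗ (-3 ⊕ 10))) = 5

Expand innermost to outermost. Recall ⊕ takes the minimum of its arguments and ⊗ takes their sum. Working out the expression (((0 ⊗ 2) ⊕ (9 ⊗ -4)) ⊗ ((-1 ⊗ 7) ⊗ (-3 ⊕ 10))) gives 5.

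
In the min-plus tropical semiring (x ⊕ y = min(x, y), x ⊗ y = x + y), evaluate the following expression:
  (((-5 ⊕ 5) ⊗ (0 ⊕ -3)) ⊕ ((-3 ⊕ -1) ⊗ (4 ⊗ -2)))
(((-5 ⊕ 5) ⊗ (0 ⊕ -3)) ⊕ ((-3 ⊕ -1) ⊗ (4 ⊗ -2))) = -8

Expand innermost to outermost. Recall ⊕ takes the minimum of its arguments and ⊗ takes their sum. Working out the expression (((-5 ⊕ 5) ⊗ (0 ⊕ -3)) ⊕ ((-3 ⊕ -1) ⊗ (4 ⊗ -2))) gives -8.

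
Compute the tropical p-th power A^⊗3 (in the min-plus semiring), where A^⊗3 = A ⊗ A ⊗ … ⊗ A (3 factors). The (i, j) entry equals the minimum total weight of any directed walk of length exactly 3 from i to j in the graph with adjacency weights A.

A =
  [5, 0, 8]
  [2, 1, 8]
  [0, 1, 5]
A^⊗3 =
  [3, 2, 9]
  [4, 3, 10]
  [2, 1, 8]

Each entry (A^⊗3)_ij equals the minimum over all length-3 walks i = v_0 → v_1 → … → v_3 = j of Σ_t A[v_t][v_{t+1}]. For example, for (i, j) = (0, 2) we minimise over 9 possible intermediate vertex sequences; the minimum is 9, attained along the walk 0 → 1 → 1 → 2.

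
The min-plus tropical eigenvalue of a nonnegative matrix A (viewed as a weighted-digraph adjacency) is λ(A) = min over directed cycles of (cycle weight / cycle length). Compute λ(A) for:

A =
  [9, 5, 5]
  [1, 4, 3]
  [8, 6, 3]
λ(A) = 3

Enumerate directed cycles and compute their means (weight / length). Sample:
  cycle 0 → 0: weight = 9, length = 1, mean = 9/1 ≈ 9.000
  cycle 1 → 1: weight = 4, length = 1, mean = 4/1 ≈ 4.000
  cycle 2 → 2: weight = 3, length = 1, mean = 3/1 ≈ 3.000
  cycle 0 → 1 → 0: weight = 6, length = 2, mean = 6/2 ≈ 3.000
  cycle 0 → 2 → 0: weight = 13, length = 2, mean = 13/2 ≈ 6.500
  cycle 1 → 0 → 1: weight = 6, length = 2, mean = 6/2 ≈ 3.000
Minimum mean = 3.000, attained e.g. along the cycle 2 → 2 with weight 3 and length 1. So λ(A) = 3/1 = 3.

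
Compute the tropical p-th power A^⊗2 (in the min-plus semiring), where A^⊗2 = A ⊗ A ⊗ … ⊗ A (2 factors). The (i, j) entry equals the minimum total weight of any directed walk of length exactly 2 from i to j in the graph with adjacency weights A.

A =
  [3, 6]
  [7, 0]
A^⊗2 =
  [6, 6]
  [7, 0]

Each entry (A^⊗2)_ij equals the minimum over all length-2 walks i = v_0 → v_1 → … → v_2 = j of Σ_t A[v_t][v_{t+1}]. For example, for (i, j) = (0, 1) we minimise over 2 possible intermediate vertex sequences; the minimum is 6, attained along the walk 0 → 1 → 1.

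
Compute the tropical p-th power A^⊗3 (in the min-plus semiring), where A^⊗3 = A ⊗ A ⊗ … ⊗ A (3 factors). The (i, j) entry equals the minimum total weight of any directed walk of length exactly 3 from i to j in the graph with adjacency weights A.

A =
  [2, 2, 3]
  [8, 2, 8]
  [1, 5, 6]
A^⊗3 =
  [6, 6, 7]
  [11, 6, 12]
  [5, 5, 6]

Each entry (A^⊗3)_ij equals the minimum over all length-3 walks i = v_0 → v_1 → … → v_3 = j of Σ_t A[v_t][v_{t+1}]. For example, for (i, j) = (0, 2) we minimise over 9 possible intermediate vertex sequences; the minimum is 7, attained along the walk 0 → 0 → 0 → 2.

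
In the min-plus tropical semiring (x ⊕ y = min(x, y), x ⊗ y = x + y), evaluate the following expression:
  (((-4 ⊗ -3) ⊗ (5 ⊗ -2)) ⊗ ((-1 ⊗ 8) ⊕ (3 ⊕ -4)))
(((-4 ⊗ -3) ⊗ (5 ⊗ -2)) ⊗ ((-1 ⊗ 8) ⊕ (3 ⊕ -4))) = -8

Expand innermost to outermost. Recall ⊕ takes the minimum of its arguments and ⊗ takes their sum. Working out the expression (((-4 ⊗ -3) ⊗ (5 ⊗ -2)) ⊗ ((-1 ⊗ 8) ⊕ (3 ⊕ -4))) gives -8.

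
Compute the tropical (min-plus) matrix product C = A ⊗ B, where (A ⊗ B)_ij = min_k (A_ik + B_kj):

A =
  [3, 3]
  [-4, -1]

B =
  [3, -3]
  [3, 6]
A ⊗ B =
  [6, 0]
  [-1, -7]

Apply the min-plus product entry-by-entry:
  C[0][0] = min over k of (A[0][0] + B[0][0] = 3 + 3 = 6, A[0][1] + B[1][0] = 3 + 3 = 6) = 6 (attained at k = 0)
  C[0][1] = min over k of (A[0][0] + B[0][1] = 3 + -3 = 0, A[0][1] + B[1][1] = 3 + 6 = 9) = 0 (attained at k = 0)
  C[1][0] = min over k of (A[1][0] + B[0][0] = -4 + 3 = -1, A[1][1] + B[1][0] = -1 + 3 = 2) = -1 (attained at k = 0)
  C[1][1] = min over k of (A[1][0] + B[0][1] = -4 + -3 = -7, A[1][1] + B[1][1] = -1 + 6 = 5) = -7 (attained at k = 0)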